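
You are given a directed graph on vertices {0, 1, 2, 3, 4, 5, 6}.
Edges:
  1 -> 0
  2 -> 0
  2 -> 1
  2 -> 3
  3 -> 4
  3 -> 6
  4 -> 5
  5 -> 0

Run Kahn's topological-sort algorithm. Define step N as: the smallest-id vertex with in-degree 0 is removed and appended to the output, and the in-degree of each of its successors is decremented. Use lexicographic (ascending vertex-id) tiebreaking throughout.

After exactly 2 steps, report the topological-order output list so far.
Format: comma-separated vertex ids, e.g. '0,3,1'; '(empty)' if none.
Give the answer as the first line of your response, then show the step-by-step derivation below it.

2,1

step 1: output 2; order=[2]; indeg=(2,0,0,0,1,1,1)
step 2: output 1; order=[2,1]; indeg=(1,0,0,0,1,1,1)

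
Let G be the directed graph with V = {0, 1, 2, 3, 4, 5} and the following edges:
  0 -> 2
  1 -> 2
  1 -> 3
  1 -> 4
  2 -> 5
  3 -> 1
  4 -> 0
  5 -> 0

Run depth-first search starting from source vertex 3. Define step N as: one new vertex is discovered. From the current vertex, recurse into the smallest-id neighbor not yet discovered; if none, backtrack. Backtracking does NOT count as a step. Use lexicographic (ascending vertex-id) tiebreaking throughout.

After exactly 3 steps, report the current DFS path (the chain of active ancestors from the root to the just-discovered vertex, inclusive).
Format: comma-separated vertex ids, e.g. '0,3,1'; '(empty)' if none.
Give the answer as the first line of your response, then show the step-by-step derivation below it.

3,1,2

step 1: discover 3; path=3; order=3
step 2: discover 1; path=3>1; order=3,1
step 3: discover 2; path=3>1>2; order=3,1,2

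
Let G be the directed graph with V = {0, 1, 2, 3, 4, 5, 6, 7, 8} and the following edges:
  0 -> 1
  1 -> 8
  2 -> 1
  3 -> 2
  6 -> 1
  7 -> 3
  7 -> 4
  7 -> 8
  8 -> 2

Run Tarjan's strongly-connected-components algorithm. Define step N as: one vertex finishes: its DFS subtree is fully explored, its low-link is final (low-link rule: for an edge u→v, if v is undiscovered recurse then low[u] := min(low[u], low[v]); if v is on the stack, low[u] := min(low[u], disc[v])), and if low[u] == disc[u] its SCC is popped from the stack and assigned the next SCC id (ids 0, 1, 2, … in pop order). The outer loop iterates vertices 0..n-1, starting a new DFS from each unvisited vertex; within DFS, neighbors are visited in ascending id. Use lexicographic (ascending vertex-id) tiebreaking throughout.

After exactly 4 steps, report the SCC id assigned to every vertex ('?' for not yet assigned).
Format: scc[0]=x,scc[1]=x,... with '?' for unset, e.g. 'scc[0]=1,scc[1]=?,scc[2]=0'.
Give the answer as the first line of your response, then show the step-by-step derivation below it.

scc[0]=1,scc[1]=0,scc[2]=0,scc[3]=?,scc[4]=?,scc[5]=?,scc[6]=?,scc[7]=?,scc[8]=0

step 1: low=(low[0]=0,low[1]=1,low[2]=1,low[3]=?,low[4]=?,low[5]=?,low[6]=?,low[7]=?,low[8]=2); scc=(scc[0]=?,scc[1]=?,scc[2]=?,scc[3]=?,scc[4]=?,scc[5]=?,scc[6]=?,scc[7]=?,scc[8]=?)
step 2: low=(low[0]=0,low[1]=1,low[2]=1,low[3]=?,low[4]=?,low[5]=?,low[6]=?,low[7]=?,low[8]=1); scc=(scc[0]=?,scc[1]=?,scc[2]=?,scc[3]=?,scc[4]=?,scc[5]=?,scc[6]=?,scc[7]=?,scc[8]=?)
step 3: low=(low[0]=0,low[1]=1,low[2]=1,low[3]=?,low[4]=?,low[5]=?,low[6]=?,low[7]=?,low[8]=1); scc=(scc[0]=?,scc[1]=0,scc[2]=0,scc[3]=?,scc[4]=?,scc[5]=?,scc[6]=?,scc[7]=?,scc[8]=0)
step 4: low=(low[0]=0,low[1]=1,low[2]=1,low[3]=?,low[4]=?,low[5]=?,low[6]=?,low[7]=?,low[8]=1); scc=(scc[0]=1,scc[1]=0,scc[2]=0,scc[3]=?,scc[4]=?,scc[5]=?,scc[6]=?,scc[7]=?,scc[8]=0)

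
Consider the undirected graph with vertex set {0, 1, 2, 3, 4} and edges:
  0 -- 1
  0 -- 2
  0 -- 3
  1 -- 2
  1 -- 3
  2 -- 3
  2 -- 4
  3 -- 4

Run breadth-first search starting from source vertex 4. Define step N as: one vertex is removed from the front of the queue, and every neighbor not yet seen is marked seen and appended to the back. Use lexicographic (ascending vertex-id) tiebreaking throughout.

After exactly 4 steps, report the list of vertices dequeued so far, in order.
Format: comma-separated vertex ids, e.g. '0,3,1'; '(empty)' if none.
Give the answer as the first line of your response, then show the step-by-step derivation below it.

4,2,3,0

step 1: dequeue 4; queue=[2,3]; order=4
step 2: dequeue 2; queue=[3,0,1]; order=4,2
step 3: dequeue 3; queue=[0,1]; order=4,2,3
step 4: dequeue 0; queue=[1]; order=4,2,3,0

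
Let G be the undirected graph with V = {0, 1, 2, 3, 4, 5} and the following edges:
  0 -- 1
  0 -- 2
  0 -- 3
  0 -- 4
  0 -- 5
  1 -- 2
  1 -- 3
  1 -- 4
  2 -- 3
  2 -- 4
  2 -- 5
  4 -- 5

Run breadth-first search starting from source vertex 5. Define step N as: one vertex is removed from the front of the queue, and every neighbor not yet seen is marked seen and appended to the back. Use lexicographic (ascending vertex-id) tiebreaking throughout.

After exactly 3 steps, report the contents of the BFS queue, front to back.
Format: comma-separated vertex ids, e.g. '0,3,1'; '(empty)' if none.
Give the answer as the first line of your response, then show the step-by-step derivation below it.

4,1,3

step 1: dequeue 5; queue=[0,2,4]; order=5
step 2: dequeue 0; queue=[2,4,1,3]; order=5,0
step 3: dequeue 2; queue=[4,1,3]; order=5,0,2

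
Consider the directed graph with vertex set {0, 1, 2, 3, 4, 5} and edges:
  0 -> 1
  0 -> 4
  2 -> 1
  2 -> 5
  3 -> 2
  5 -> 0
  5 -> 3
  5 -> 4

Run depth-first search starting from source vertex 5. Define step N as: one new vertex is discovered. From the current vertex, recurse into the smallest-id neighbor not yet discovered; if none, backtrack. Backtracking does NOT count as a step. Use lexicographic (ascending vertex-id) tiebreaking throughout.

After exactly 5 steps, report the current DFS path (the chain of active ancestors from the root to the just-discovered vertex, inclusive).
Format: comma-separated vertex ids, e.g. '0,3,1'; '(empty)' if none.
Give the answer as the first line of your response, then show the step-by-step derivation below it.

5,3

step 1: discover 5; path=5; order=5
step 2: discover 0; path=5>0; order=5,0
step 3: discover 1; path=5>0>1; order=5,0,1
step 4: discover 4; path=5>0>4; order=5,0,1,4
step 5: discover 3; path=5>3; order=5,0,1,4,3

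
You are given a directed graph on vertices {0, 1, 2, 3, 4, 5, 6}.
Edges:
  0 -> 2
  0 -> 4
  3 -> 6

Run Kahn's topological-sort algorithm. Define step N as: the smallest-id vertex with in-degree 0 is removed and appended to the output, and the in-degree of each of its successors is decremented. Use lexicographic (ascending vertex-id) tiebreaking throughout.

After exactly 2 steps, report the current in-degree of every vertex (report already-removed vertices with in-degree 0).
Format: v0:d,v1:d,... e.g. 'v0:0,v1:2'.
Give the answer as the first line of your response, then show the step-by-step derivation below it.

v0:0,v1:0,v2:0,v3:0,v4:0,v5:0,v6:1

step 1: output 0; order=[0]; indeg=(0,0,0,0,0,0,1)
step 2: output 1; order=[0,1]; indeg=(0,0,0,0,0,0,1)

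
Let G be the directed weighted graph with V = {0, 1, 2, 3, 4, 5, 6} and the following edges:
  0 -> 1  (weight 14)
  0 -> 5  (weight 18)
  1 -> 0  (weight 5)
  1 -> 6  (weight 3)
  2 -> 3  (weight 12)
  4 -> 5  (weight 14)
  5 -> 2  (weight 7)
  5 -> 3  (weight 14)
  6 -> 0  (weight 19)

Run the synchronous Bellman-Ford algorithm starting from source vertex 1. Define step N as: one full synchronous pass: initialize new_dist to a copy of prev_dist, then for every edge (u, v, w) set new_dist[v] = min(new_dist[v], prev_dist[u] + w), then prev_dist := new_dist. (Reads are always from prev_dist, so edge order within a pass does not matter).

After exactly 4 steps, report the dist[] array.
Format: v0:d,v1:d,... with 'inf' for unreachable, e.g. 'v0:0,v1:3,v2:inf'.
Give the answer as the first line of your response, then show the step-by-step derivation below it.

v0:5,v1:0,v2:30,v3:37,v4:inf,v5:23,v6:3

step 1: dist = v0:5,v1:0,v2:inf,v3:inf,v4:inf,v5:inf,v6:3
step 2: dist = v0:5,v1:0,v2:inf,v3:inf,v4:inf,v5:23,v6:3
step 3: dist = v0:5,v1:0,v2:30,v3:37,v4:inf,v5:23,v6:3
step 4: dist = v0:5,v1:0,v2:30,v3:37,v4:inf,v5:23,v6:3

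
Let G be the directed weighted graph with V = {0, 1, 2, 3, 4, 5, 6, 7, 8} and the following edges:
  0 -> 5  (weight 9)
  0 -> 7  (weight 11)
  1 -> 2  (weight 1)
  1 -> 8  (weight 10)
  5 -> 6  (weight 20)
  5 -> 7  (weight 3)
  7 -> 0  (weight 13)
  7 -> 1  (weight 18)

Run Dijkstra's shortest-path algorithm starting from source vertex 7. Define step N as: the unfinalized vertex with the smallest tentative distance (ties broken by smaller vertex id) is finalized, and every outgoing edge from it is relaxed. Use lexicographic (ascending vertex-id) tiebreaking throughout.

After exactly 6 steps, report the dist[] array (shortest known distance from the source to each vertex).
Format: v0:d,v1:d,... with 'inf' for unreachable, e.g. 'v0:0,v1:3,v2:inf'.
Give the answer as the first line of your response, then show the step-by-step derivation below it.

v0:13,v1:18,v2:19,v3:inf,v4:inf,v5:22,v6:42,v7:0,v8:28

step 1: dist = v0:13,v1:18,v2:inf,v3:inf,v4:inf,v5:inf,v6:inf,v7:0,v8:inf
step 2: dist = v0:13,v1:18,v2:inf,v3:inf,v4:inf,v5:22,v6:inf,v7:0,v8:inf
step 3: dist = v0:13,v1:18,v2:19,v3:inf,v4:inf,v5:22,v6:inf,v7:0,v8:28
step 4: dist = v0:13,v1:18,v2:19,v3:inf,v4:inf,v5:22,v6:inf,v7:0,v8:28
step 5: dist = v0:13,v1:18,v2:19,v3:inf,v4:inf,v5:22,v6:42,v7:0,v8:28
step 6: dist = v0:13,v1:18,v2:19,v3:inf,v4:inf,v5:22,v6:42,v7:0,v8:28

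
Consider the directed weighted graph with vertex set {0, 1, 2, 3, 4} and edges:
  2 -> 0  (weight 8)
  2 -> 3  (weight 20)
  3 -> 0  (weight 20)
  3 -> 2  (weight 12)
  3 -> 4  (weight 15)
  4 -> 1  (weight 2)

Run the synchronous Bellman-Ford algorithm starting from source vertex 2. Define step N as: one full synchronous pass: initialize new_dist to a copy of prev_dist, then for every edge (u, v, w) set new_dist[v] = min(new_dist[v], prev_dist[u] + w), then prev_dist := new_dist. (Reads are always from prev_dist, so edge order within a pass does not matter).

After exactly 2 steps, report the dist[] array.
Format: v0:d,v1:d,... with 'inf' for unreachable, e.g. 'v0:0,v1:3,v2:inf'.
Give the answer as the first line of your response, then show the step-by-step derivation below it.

v0:8,v1:inf,v2:0,v3:20,v4:35

step 1: dist = v0:8,v1:inf,v2:0,v3:20,v4:inf
step 2: dist = v0:8,v1:inf,v2:0,v3:20,v4:35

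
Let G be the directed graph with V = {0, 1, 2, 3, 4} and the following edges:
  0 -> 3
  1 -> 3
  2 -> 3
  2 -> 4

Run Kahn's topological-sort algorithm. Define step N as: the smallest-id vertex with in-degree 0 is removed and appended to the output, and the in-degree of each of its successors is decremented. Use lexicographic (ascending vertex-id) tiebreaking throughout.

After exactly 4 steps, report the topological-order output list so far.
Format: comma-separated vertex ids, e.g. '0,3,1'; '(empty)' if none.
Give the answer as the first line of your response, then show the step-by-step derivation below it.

0,1,2,3

step 1: output 0; order=[0]; indeg=(0,0,0,2,1)
step 2: output 1; order=[0,1]; indeg=(0,0,0,1,1)
step 3: output 2; order=[0,1,2]; indeg=(0,0,0,0,0)
step 4: output 3; order=[0,1,2,3]; indeg=(0,0,0,0,0)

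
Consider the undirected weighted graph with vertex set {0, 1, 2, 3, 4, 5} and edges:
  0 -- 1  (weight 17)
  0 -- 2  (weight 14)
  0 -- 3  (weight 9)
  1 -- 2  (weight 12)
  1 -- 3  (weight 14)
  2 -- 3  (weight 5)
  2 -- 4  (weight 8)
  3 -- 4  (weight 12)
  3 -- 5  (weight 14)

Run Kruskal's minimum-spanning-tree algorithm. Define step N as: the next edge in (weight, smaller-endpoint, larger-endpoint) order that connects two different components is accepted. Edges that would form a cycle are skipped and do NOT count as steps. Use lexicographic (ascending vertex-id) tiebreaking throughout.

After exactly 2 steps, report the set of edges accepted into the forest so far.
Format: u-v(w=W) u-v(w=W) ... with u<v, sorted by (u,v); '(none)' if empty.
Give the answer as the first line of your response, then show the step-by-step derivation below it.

2-3(w=5) 2-4(w=8)

step 1: add edge 2-3 (w=5); MST = {2-3(w=5)}
step 2: add edge 2-4 (w=8); MST = {2-3(w=5) 2-4(w=8)}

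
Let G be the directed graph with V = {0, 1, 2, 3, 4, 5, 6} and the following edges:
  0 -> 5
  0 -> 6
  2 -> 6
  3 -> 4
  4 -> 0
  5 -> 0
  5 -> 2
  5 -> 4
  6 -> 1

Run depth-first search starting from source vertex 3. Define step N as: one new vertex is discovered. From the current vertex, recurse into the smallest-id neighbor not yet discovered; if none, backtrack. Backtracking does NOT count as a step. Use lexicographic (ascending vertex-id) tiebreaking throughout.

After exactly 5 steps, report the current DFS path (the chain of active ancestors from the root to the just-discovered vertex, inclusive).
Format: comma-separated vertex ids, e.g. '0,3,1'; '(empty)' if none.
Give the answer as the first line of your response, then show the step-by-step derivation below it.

3,4,0,5,2

step 1: discover 3; path=3; order=3
step 2: discover 4; path=3>4; order=3,4
step 3: discover 0; path=3>4>0; order=3,4,0
step 4: discover 5; path=3>4>0>5; order=3,4,0,5
step 5: discover 2; path=3>4>0>5>2; order=3,4,0,5,2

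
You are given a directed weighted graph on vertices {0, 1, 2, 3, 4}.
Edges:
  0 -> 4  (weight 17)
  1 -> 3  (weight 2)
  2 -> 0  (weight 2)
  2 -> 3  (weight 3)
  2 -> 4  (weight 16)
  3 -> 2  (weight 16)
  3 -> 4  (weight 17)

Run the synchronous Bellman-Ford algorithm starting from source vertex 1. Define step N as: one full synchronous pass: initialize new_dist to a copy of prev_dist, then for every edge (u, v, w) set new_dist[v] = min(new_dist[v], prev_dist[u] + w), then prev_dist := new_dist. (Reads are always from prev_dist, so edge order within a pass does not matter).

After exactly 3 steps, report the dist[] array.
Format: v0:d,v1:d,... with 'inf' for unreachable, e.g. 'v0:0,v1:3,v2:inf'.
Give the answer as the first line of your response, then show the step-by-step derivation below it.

v0:20,v1:0,v2:18,v3:2,v4:19

step 1: dist = v0:inf,v1:0,v2:inf,v3:2,v4:inf
step 2: dist = v0:inf,v1:0,v2:18,v3:2,v4:19
step 3: dist = v0:20,v1:0,v2:18,v3:2,v4:19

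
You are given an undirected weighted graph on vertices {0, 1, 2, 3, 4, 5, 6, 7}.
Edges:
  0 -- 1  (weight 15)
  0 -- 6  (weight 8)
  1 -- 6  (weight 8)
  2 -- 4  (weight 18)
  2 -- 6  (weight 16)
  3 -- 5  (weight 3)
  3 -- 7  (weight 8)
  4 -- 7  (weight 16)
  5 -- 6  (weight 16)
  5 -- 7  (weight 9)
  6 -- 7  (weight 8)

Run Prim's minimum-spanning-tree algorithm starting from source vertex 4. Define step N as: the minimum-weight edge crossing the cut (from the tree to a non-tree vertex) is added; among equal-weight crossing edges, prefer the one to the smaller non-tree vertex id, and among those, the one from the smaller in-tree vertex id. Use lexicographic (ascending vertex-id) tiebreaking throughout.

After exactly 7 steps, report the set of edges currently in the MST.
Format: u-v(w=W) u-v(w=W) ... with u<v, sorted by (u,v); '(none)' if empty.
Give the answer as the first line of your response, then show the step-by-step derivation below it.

0-6(w=8) 1-6(w=8) 2-6(w=16) 3-5(w=3) 3-7(w=8) 4-7(w=16) 6-7(w=8)

step 1: add edge 4-7 (w=16); MST = {4-7(w=16)}
step 2: add edge 3-7 (w=8); MST = {3-7(w=8) 4-7(w=16)}
step 3: add edge 3-5 (w=3); MST = {3-5(w=3) 3-7(w=8) 4-7(w=16)}
step 4: add edge 6-7 (w=8); MST = {3-5(w=3) 3-7(w=8) 4-7(w=16) 6-7(w=8)}
step 5: add edge 0-6 (w=8); MST = {0-6(w=8) 3-5(w=3) 3-7(w=8) 4-7(w=16) 6-7(w=8)}
step 6: add edge 1-6 (w=8); MST = {0-6(w=8) 1-6(w=8) 3-5(w=3) 3-7(w=8) 4-7(w=16) 6-7(w=8)}
step 7: add edge 2-6 (w=16); MST = {0-6(w=8) 1-6(w=8) 2-6(w=16) 3-5(w=3) 3-7(w=8) 4-7(w=16) 6-7(w=8)}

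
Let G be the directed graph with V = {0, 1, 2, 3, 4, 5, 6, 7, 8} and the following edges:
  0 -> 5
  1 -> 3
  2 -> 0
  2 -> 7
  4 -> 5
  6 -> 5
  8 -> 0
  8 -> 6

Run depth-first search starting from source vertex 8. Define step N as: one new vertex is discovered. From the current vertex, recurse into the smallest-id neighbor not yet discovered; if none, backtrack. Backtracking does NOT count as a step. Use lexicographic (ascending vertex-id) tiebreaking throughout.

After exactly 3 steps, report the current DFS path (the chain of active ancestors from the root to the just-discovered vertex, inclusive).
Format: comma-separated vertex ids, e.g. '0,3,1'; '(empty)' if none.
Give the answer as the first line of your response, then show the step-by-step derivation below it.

8,0,5

step 1: discover 8; path=8; order=8
step 2: discover 0; path=8>0; order=8,0
step 3: discover 5; path=8>0>5; order=8,0,5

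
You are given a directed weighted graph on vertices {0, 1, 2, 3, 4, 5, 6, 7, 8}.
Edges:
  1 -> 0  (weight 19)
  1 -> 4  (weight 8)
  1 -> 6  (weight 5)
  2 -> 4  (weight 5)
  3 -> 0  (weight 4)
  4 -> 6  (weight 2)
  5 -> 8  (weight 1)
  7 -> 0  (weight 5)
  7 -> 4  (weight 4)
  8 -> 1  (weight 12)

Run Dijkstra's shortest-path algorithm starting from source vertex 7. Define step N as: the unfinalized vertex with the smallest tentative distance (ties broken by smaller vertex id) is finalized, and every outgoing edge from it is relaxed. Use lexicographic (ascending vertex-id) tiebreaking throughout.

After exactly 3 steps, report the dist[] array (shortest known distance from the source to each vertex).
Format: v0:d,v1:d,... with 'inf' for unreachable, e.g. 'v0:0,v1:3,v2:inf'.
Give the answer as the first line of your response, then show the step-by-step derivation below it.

v0:5,v1:inf,v2:inf,v3:inf,v4:4,v5:inf,v6:6,v7:0,v8:inf

step 1: dist = v0:5,v1:inf,v2:inf,v3:inf,v4:4,v5:inf,v6:inf,v7:0,v8:inf
step 2: dist = v0:5,v1:inf,v2:inf,v3:inf,v4:4,v5:inf,v6:6,v7:0,v8:inf
step 3: dist = v0:5,v1:inf,v2:inf,v3:inf,v4:4,v5:inf,v6:6,v7:0,v8:inf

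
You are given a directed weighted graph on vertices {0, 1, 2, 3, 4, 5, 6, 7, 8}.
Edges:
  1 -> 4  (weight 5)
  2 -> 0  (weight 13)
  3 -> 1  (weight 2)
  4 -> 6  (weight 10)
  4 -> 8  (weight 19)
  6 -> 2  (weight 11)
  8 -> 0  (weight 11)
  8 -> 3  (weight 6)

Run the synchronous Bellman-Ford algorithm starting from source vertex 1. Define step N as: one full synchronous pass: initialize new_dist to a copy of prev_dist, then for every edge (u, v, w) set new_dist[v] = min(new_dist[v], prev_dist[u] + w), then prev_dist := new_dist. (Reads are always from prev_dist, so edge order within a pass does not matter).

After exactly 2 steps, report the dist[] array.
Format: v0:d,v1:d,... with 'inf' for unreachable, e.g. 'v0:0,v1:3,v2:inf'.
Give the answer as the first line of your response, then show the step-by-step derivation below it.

v0:inf,v1:0,v2:inf,v3:inf,v4:5,v5:inf,v6:15,v7:inf,v8:24

step 1: dist = v0:inf,v1:0,v2:inf,v3:inf,v4:5,v5:inf,v6:inf,v7:inf,v8:inf
step 2: dist = v0:inf,v1:0,v2:inf,v3:inf,v4:5,v5:inf,v6:15,v7:inf,v8:24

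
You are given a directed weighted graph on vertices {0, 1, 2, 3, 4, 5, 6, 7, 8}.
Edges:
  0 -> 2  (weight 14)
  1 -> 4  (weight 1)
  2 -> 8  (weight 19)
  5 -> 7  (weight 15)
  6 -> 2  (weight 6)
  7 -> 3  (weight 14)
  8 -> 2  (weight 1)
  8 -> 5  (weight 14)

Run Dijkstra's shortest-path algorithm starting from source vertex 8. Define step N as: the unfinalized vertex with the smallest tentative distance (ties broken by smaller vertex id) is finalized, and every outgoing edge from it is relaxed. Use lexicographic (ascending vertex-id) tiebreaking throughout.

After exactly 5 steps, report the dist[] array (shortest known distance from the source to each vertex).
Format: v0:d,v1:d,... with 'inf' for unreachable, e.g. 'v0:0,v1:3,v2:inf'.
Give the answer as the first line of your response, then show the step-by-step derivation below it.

v0:inf,v1:inf,v2:1,v3:43,v4:inf,v5:14,v6:inf,v7:29,v8:0

step 1: dist = v0:inf,v1:inf,v2:1,v3:inf,v4:inf,v5:14,v6:inf,v7:inf,v8:0
step 2: dist = v0:inf,v1:inf,v2:1,v3:inf,v4:inf,v5:14,v6:inf,v7:inf,v8:0
step 3: dist = v0:inf,v1:inf,v2:1,v3:inf,v4:inf,v5:14,v6:inf,v7:29,v8:0
step 4: dist = v0:inf,v1:inf,v2:1,v3:43,v4:inf,v5:14,v6:inf,v7:29,v8:0
step 5: dist = v0:inf,v1:inf,v2:1,v3:43,v4:inf,v5:14,v6:inf,v7:29,v8:0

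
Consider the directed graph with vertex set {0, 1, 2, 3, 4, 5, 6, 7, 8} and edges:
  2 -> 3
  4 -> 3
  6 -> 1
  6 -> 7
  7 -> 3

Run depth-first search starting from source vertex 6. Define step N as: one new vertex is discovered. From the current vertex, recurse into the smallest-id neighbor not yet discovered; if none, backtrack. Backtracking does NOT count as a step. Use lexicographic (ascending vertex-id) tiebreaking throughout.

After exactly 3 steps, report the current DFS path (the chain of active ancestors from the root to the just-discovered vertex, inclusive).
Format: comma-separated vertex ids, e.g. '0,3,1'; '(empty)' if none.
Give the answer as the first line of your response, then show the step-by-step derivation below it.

6,7

step 1: discover 6; path=6; order=6
step 2: discover 1; path=6>1; order=6,1
step 3: discover 7; path=6>7; order=6,1,7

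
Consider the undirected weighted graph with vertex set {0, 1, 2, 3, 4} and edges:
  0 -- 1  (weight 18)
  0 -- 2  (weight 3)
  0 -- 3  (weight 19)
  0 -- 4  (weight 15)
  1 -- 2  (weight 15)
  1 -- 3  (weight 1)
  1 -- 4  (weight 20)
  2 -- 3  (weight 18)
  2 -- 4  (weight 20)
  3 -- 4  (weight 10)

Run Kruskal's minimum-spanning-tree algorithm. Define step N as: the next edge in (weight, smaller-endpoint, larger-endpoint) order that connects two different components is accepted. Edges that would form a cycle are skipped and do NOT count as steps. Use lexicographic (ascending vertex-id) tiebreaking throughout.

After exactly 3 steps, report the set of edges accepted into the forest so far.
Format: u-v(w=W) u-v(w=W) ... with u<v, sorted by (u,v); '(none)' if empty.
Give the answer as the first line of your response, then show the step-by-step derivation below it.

0-2(w=3) 1-3(w=1) 3-4(w=10)

step 1: add edge 1-3 (w=1); MST = {1-3(w=1)}
step 2: add edge 0-2 (w=3); MST = {0-2(w=3) 1-3(w=1)}
step 3: add edge 3-4 (w=10); MST = {0-2(w=3) 1-3(w=1) 3-4(w=10)}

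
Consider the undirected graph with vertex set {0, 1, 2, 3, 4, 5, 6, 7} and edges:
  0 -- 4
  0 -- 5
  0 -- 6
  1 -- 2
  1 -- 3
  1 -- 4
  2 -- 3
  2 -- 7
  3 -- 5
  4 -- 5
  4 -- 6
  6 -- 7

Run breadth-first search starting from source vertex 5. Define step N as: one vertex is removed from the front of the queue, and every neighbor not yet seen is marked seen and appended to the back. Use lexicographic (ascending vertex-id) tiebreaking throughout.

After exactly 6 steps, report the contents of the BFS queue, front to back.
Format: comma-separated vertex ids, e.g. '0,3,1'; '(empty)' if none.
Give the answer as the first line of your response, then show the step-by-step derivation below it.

2,7

step 1: dequeue 5; queue=[0,3,4]; order=5
step 2: dequeue 0; queue=[3,4,6]; order=5,0
step 3: dequeue 3; queue=[4,6,1,2]; order=5,0,3
step 4: dequeue 4; queue=[6,1,2]; order=5,0,3,4
step 5: dequeue 6; queue=[1,2,7]; order=5,0,3,4,6
step 6: dequeue 1; queue=[2,7]; order=5,0,3,4,6,1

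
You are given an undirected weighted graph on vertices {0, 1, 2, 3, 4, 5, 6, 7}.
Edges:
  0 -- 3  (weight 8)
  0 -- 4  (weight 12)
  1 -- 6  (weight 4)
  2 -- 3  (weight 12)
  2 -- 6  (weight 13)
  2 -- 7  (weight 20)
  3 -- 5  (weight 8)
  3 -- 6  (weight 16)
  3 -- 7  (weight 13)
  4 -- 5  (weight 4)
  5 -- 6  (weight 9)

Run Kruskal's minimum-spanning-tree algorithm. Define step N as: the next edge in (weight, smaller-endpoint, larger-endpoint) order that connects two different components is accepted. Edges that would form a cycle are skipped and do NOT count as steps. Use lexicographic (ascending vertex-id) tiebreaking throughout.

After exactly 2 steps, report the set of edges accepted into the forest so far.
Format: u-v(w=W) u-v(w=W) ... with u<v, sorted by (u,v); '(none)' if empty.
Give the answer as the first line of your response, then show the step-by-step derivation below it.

1-6(w=4) 4-5(w=4)

step 1: add edge 1-6 (w=4); MST = {1-6(w=4)}
step 2: add edge 4-5 (w=4); MST = {1-6(w=4) 4-5(w=4)}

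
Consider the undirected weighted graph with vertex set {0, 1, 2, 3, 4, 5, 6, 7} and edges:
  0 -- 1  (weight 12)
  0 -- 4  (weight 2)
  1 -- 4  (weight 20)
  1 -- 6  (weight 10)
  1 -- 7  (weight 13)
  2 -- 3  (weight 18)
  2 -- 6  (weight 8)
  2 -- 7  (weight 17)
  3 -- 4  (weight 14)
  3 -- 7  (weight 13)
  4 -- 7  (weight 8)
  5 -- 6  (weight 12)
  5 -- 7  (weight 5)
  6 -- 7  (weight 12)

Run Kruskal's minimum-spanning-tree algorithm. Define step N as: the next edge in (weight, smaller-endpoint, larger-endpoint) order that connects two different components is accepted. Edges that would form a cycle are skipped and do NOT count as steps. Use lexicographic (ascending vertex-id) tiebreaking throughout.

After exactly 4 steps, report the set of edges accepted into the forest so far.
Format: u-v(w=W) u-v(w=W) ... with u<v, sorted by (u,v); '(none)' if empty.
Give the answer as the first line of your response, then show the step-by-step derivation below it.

0-4(w=2) 2-6(w=8) 4-7(w=8) 5-7(w=5)

step 1: add edge 0-4 (w=2); MST = {0-4(w=2)}
step 2: add edge 5-7 (w=5); MST = {0-4(w=2) 5-7(w=5)}
step 3: add edge 2-6 (w=8); MST = {0-4(w=2) 2-6(w=8) 5-7(w=5)}
step 4: add edge 4-7 (w=8); MST = {0-4(w=2) 2-6(w=8) 4-7(w=8) 5-7(w=5)}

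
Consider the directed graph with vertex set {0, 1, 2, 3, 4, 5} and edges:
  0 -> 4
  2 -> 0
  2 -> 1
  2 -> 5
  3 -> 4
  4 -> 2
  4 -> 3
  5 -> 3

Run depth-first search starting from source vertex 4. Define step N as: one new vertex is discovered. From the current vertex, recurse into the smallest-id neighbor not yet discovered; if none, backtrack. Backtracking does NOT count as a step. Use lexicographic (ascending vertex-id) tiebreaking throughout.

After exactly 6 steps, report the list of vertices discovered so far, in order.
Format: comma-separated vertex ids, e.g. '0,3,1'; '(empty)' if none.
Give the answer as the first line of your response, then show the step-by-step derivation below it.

4,2,0,1,5,3

step 1: discover 4; path=4; order=4
step 2: discover 2; path=4>2; order=4,2
step 3: discover 0; path=4>2>0; order=4,2,0
step 4: discover 1; path=4>2>1; order=4,2,0,1
step 5: discover 5; path=4>2>5; order=4,2,0,1,5
step 6: discover 3; path=4>2>5>3; order=4,2,0,1,5,3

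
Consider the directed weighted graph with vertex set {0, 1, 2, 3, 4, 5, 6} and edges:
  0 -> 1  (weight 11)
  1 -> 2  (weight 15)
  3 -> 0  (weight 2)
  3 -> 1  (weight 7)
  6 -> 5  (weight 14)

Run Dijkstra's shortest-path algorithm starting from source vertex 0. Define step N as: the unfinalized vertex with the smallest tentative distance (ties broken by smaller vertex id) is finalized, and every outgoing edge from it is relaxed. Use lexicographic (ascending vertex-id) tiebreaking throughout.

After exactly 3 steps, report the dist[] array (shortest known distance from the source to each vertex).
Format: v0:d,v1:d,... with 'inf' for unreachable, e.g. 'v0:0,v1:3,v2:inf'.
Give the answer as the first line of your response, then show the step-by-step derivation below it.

v0:0,v1:11,v2:26,v3:inf,v4:inf,v5:inf,v6:inf

step 1: dist = v0:0,v1:11,v2:inf,v3:inf,v4:inf,v5:inf,v6:inf
step 2: dist = v0:0,v1:11,v2:26,v3:inf,v4:inf,v5:inf,v6:inf
step 3: dist = v0:0,v1:11,v2:26,v3:inf,v4:inf,v5:inf,v6:inf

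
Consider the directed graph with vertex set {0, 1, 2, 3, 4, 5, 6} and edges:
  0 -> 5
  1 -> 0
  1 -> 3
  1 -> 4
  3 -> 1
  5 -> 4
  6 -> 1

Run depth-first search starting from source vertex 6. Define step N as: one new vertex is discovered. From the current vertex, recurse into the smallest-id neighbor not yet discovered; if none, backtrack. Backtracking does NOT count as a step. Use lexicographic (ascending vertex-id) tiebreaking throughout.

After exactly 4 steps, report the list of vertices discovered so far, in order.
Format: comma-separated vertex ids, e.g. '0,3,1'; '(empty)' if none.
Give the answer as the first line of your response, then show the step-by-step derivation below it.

6,1,0,5

step 1: discover 6; path=6; order=6
step 2: discover 1; path=6>1; order=6,1
step 3: discover 0; path=6>1>0; order=6,1,0
step 4: discover 5; path=6>1>0>5; order=6,1,0,5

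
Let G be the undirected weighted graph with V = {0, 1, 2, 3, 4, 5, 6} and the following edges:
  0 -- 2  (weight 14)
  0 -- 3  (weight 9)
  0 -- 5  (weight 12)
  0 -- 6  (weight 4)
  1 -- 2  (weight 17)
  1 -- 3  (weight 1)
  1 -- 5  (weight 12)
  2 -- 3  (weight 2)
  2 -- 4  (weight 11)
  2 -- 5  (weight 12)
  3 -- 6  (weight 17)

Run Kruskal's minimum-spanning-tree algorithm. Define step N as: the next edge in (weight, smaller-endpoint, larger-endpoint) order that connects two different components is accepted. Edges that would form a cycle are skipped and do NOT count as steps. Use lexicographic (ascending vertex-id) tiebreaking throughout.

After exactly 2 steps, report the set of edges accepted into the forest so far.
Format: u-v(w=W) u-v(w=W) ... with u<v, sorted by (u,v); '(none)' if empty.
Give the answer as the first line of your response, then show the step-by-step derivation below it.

1-3(w=1) 2-3(w=2)

step 1: add edge 1-3 (w=1); MST = {1-3(w=1)}
step 2: add edge 2-3 (w=2); MST = {1-3(w=1) 2-3(w=2)}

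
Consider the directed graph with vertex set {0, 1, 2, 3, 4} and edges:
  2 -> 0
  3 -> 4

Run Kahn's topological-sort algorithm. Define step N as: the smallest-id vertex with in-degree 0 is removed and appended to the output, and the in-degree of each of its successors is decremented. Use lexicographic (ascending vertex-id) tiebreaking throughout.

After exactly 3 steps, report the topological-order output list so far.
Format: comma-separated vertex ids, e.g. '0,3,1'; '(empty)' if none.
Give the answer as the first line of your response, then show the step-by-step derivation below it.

1,2,0

step 1: output 1; order=[1]; indeg=(1,0,0,0,1)
step 2: output 2; order=[1,2]; indeg=(0,0,0,0,1)
step 3: output 0; order=[1,2,0]; indeg=(0,0,0,0,1)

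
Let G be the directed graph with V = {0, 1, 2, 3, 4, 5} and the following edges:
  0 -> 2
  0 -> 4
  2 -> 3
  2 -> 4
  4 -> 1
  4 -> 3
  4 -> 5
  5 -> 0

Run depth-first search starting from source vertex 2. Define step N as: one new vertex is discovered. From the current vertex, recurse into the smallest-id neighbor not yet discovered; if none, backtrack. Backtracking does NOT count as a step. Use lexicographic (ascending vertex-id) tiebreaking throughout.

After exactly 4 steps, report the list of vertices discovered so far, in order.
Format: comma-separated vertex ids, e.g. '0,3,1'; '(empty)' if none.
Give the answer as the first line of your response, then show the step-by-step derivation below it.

2,3,4,1

step 1: discover 2; path=2; order=2
step 2: discover 3; path=2>3; order=2,3
step 3: discover 4; path=2>4; order=2,3,4
step 4: discover 1; path=2>4>1; order=2,3,4,1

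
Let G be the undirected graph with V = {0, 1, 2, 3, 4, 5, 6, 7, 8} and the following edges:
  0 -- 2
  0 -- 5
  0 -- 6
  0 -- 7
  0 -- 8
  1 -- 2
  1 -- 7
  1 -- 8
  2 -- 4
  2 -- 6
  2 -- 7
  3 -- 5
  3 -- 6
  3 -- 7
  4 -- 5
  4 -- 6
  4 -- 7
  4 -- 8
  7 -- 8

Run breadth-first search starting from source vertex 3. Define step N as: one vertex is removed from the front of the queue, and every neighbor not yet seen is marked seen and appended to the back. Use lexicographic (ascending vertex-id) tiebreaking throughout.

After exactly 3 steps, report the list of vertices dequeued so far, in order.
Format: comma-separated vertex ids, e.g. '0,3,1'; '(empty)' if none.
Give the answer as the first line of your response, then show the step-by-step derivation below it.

3,5,6

step 1: dequeue 3; queue=[5,6,7]; order=3
step 2: dequeue 5; queue=[6,7,0,4]; order=3,5
step 3: dequeue 6; queue=[7,0,4,2]; order=3,5,6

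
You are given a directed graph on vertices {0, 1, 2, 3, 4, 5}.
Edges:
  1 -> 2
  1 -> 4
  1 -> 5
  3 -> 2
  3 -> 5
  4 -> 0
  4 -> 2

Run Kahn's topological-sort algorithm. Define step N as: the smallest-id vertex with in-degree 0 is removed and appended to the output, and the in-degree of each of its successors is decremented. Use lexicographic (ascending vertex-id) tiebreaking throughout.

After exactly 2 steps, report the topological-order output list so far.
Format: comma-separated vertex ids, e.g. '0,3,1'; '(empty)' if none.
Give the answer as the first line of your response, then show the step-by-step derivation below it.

1,3

step 1: output 1; order=[1]; indeg=(1,0,2,0,0,1)
step 2: output 3; order=[1,3]; indeg=(1,0,1,0,0,0)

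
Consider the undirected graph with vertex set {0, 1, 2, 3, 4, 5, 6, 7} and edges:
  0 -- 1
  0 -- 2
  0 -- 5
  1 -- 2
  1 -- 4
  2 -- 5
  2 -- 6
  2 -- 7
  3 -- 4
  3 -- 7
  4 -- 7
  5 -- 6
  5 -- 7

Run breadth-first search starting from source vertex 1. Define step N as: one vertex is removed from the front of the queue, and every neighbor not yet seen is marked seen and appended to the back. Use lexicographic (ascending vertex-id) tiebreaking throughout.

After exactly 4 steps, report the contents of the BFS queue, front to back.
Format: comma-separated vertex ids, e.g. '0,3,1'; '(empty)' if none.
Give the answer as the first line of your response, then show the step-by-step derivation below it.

5,6,7,3

step 1: dequeue 1; queue=[0,2,4]; order=1
step 2: dequeue 0; queue=[2,4,5]; order=1,0
step 3: dequeue 2; queue=[4,5,6,7]; order=1,0,2
step 4: dequeue 4; queue=[5,6,7,3]; order=1,0,2,4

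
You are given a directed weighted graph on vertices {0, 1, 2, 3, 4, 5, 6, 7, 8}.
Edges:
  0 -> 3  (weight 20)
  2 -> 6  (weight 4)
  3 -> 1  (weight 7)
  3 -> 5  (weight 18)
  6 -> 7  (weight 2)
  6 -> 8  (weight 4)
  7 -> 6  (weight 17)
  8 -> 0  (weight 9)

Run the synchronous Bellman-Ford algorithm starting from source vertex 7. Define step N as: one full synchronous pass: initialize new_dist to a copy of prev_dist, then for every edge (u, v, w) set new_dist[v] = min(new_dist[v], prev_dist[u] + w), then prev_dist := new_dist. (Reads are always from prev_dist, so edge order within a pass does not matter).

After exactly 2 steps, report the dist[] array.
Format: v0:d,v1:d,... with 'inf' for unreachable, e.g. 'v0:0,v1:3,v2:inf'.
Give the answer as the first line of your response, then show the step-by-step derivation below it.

v0:inf,v1:inf,v2:inf,v3:inf,v4:inf,v5:inf,v6:17,v7:0,v8:21

step 1: dist = v0:inf,v1:inf,v2:inf,v3:inf,v4:inf,v5:inf,v6:17,v7:0,v8:inf
step 2: dist = v0:inf,v1:inf,v2:inf,v3:inf,v4:inf,v5:inf,v6:17,v7:0,v8:21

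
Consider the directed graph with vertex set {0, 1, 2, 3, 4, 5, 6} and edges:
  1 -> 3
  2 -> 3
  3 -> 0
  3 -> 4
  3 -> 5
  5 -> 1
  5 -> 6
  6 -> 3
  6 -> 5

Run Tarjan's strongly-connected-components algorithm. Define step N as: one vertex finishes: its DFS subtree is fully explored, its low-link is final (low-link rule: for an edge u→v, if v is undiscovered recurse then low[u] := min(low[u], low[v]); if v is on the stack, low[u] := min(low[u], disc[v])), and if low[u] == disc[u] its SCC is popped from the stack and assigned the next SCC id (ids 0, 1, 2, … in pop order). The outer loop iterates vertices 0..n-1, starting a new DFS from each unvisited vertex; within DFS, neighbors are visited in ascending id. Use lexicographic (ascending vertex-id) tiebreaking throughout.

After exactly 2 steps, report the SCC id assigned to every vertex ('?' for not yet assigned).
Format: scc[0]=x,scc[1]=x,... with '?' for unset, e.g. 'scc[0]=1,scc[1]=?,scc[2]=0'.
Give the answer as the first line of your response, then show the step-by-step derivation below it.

scc[0]=0,scc[1]=?,scc[2]=?,scc[3]=?,scc[4]=1,scc[5]=?,scc[6]=?

step 1: low=(low[0]=0,low[1]=?,low[2]=?,low[3]=?,low[4]=?,low[5]=?,low[6]=?); scc=(scc[0]=0,scc[1]=?,scc[2]=?,scc[3]=?,scc[4]=?,scc[5]=?,scc[6]=?)
step 2: low=(low[0]=0,low[1]=1,low[2]=?,low[3]=2,low[4]=3,low[5]=?,low[6]=?); scc=(scc[0]=0,scc[1]=?,scc[2]=?,scc[3]=?,scc[4]=1,scc[5]=?,scc[6]=?)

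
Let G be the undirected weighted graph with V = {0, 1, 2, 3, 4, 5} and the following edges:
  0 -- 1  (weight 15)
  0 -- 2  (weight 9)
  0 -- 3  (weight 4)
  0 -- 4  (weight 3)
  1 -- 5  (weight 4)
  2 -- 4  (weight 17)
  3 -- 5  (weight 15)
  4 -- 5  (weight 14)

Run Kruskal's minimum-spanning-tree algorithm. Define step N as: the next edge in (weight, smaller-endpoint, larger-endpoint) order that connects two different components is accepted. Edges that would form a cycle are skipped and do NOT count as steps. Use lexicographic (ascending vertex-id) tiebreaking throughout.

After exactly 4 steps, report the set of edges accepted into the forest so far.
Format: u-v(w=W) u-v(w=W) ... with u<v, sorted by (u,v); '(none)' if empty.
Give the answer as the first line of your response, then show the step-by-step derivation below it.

0-2(w=9) 0-3(w=4) 0-4(w=3) 1-5(w=4)

step 1: add edge 0-4 (w=3); MST = {0-4(w=3)}
step 2: add edge 0-3 (w=4); MST = {0-3(w=4) 0-4(w=3)}
step 3: add edge 1-5 (w=4); MST = {0-3(w=4) 0-4(w=3) 1-5(w=4)}
step 4: add edge 0-2 (w=9); MST = {0-2(w=9) 0-3(w=4) 0-4(w=3) 1-5(w=4)}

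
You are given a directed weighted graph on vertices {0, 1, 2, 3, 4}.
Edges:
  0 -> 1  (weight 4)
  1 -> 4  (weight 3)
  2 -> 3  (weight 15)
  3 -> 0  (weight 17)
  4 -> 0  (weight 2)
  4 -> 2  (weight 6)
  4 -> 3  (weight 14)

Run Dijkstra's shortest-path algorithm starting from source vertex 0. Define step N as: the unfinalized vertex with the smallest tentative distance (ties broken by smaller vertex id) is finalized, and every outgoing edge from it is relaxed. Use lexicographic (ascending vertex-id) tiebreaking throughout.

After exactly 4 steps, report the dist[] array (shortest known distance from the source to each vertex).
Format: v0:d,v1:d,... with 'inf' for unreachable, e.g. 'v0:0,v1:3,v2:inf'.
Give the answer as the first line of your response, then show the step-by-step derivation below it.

v0:0,v1:4,v2:13,v3:21,v4:7

step 1: dist = v0:0,v1:4,v2:inf,v3:inf,v4:inf
step 2: dist = v0:0,v1:4,v2:inf,v3:inf,v4:7
step 3: dist = v0:0,v1:4,v2:13,v3:21,v4:7
step 4: dist = v0:0,v1:4,v2:13,v3:21,v4:7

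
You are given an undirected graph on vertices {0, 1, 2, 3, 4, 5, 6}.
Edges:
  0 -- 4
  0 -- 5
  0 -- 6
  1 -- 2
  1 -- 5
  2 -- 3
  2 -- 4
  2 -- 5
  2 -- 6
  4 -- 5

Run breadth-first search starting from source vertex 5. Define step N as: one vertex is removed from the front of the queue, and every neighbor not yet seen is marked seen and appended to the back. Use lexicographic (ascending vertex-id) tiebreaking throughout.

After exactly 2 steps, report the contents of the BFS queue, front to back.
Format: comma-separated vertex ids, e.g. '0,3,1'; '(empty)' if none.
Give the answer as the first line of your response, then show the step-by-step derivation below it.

1,2,4,6

step 1: dequeue 5; queue=[0,1,2,4]; order=5
step 2: dequeue 0; queue=[1,2,4,6]; order=5,0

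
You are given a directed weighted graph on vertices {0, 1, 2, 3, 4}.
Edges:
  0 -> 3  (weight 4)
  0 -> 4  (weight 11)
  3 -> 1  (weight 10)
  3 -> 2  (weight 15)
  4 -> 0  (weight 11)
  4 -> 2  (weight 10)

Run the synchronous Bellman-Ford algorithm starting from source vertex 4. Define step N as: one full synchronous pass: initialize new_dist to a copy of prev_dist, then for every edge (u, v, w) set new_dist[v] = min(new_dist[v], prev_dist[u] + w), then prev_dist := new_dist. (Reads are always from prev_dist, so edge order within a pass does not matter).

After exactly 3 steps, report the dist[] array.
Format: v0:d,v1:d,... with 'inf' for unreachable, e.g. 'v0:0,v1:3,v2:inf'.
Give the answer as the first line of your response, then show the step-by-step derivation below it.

v0:11,v1:25,v2:10,v3:15,v4:0

step 1: dist = v0:11,v1:inf,v2:10,v3:inf,v4:0
step 2: dist = v0:11,v1:inf,v2:10,v3:15,v4:0
step 3: dist = v0:11,v1:25,v2:10,v3:15,v4:0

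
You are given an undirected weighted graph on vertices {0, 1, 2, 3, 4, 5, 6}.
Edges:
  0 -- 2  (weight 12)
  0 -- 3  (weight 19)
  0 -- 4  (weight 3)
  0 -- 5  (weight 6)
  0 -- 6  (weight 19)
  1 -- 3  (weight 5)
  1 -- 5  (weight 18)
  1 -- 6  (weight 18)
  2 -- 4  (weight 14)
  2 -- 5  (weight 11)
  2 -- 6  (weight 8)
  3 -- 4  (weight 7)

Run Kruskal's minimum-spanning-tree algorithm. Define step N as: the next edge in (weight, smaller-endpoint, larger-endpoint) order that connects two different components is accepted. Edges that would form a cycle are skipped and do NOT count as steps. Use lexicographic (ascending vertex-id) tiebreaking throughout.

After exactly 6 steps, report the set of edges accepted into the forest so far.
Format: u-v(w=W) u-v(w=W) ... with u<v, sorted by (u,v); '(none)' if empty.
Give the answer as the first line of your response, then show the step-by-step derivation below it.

0-4(w=3) 0-5(w=6) 1-3(w=5) 2-5(w=11) 2-6(w=8) 3-4(w=7)

step 1: add edge 0-4 (w=3); MST = {0-4(w=3)}
step 2: add edge 1-3 (w=5); MST = {0-4(w=3) 1-3(w=5)}
step 3: add edge 0-5 (w=6); MST = {0-4(w=3) 0-5(w=6) 1-3(w=5)}
step 4: add edge 3-4 (w=7); MST = {0-4(w=3) 0-5(w=6) 1-3(w=5) 3-4(w=7)}
step 5: add edge 2-6 (w=8); MST = {0-4(w=3) 0-5(w=6) 1-3(w=5) 2-6(w=8) 3-4(w=7)}
step 6: add edge 2-5 (w=11); MST = {0-4(w=3) 0-5(w=6) 1-3(w=5) 2-5(w=11) 2-6(w=8) 3-4(w=7)}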